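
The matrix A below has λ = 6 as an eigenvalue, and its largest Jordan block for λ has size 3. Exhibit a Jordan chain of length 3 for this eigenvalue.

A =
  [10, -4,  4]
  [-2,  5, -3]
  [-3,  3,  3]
A Jordan chain for λ = 6 of length 3:
v_1 = (12, 3, -9)ᵀ
v_2 = (4, -2, -3)ᵀ
v_3 = (1, 0, 0)ᵀ

Let N = A − (6)·I. We want v_3 with N^3 v_3 = 0 but N^2 v_3 ≠ 0; then v_{j-1} := N · v_j for j = 3, …, 2.

Pick v_3 = (1, 0, 0)ᵀ.
Then v_2 = N · v_3 = (4, -2, -3)ᵀ.
Then v_1 = N · v_2 = (12, 3, -9)ᵀ.

Sanity check: (A − (6)·I) v_1 = (0, 0, 0)ᵀ = 0. ✓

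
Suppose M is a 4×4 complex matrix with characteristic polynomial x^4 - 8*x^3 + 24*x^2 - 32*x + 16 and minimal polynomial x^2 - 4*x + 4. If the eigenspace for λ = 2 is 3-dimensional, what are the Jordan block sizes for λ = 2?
Block sizes for λ = 2: [2, 1, 1]

Step 1 — from the characteristic polynomial, algebraic multiplicity of λ = 2 is 4. From dim ker(M − (2)·I) = 3, there are exactly 3 Jordan blocks for λ = 2.
Step 2 — from the minimal polynomial, the factor (x − 2)^2 tells us the largest block for λ = 2 has size 2.
Step 3 — with total size 4, 3 blocks, and largest block 2, the block sizes (in nonincreasing order) are [2, 1, 1].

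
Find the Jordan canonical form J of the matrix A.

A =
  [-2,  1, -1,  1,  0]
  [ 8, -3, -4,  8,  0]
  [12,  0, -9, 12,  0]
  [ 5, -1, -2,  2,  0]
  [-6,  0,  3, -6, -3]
J_3(-3) ⊕ J_1(-3) ⊕ J_1(-3)

The characteristic polynomial is
  det(x·I − A) = x^5 + 15*x^4 + 90*x^3 + 270*x^2 + 405*x + 243 = (x + 3)^5

Eigenvalues and multiplicities (the geometric multiplicity of λ is n − rank(A − λI), which equals the number of Jordan blocks for λ):
  λ = -3: algebraic multiplicity = 5, geometric multiplicity = 3

Determining the block sizes for each eigenvalue:
  λ = -3: with am = 5 and gm = 3, the partition is not yet determined (e.g. several partitions of 5 into 3 parts exist). Let N = A − (-3)·I. Computing rank(N^1) = 2, rank(N^2) = 1, rank(N^3) = 0; the number of blocks of size ≥ j is rank(N^{j−1}) − rank(N^j), giving [3, 1, 1]. So we have 1 block(s) of size 3, 2 block(s) of size 1 → block sizes [3, 1, 1]

Assembling the blocks gives a Jordan form
J =
  [-3,  1,  0,  0,  0]
  [ 0, -3,  1,  0,  0]
  [ 0,  0, -3,  0,  0]
  [ 0,  0,  0, -3,  0]
  [ 0,  0,  0,  0, -3]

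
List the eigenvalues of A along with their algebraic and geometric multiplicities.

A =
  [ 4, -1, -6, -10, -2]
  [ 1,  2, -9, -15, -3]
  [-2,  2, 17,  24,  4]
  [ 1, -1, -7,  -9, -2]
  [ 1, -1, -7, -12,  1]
λ = 3: alg = 5, geom = 2

Step 1 — factor the characteristic polynomial to read off the algebraic multiplicities:
  χ_A(x) = (x - 3)^5

Step 2 — compute geometric multiplicities via the rank-nullity identity g(λ) = n − rank(A − λI):
  rank(A − (3)·I) = 3, so dim ker(A − (3)·I) = n − 3 = 2

Summary:
  λ = 3: algebraic multiplicity = 5, geometric multiplicity = 2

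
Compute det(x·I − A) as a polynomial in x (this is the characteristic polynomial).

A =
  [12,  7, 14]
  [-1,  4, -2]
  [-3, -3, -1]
x^3 - 15*x^2 + 75*x - 125

Expanding det(x·I − A) (e.g. by cofactor expansion or by noting that A is similar to its Jordan form J, which has the same characteristic polynomial as A) gives
  χ_A(x) = x^3 - 15*x^2 + 75*x - 125
which factors as (x - 5)^3. The eigenvalues (with algebraic multiplicities) are λ = 5 with multiplicity 3.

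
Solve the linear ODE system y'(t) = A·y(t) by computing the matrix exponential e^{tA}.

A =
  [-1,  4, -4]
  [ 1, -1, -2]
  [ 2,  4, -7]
e^{tA} =
  [2*t*exp(-3*t) + exp(-3*t), 4*t*exp(-3*t), -4*t*exp(-3*t)]
  [t*exp(-3*t), 2*t*exp(-3*t) + exp(-3*t), -2*t*exp(-3*t)]
  [2*t*exp(-3*t), 4*t*exp(-3*t), -4*t*exp(-3*t) + exp(-3*t)]

Strategy: write A = P · J · P⁻¹ where J is a Jordan canonical form, so e^{tA} = P · e^{tJ} · P⁻¹, and e^{tJ} can be computed block-by-block.

A has Jordan form
J =
  [-3,  1,  0]
  [ 0, -3,  0]
  [ 0,  0, -3]
(up to reordering of blocks).

Per-block formulas:
  For a 1×1 block at λ = -3: exp(t · [-3]) = [e^(-3t)].
  For a 2×2 Jordan block J_2(-3): exp(t · J_2(-3)) = e^(-3t)·(I + t·N), where N is the 2×2 nilpotent shift.

After assembling e^{tJ} and conjugating by P, we get:

e^{tA} =
  [2*t*exp(-3*t) + exp(-3*t), 4*t*exp(-3*t), -4*t*exp(-3*t)]
  [t*exp(-3*t), 2*t*exp(-3*t) + exp(-3*t), -2*t*exp(-3*t)]
  [2*t*exp(-3*t), 4*t*exp(-3*t), -4*t*exp(-3*t) + exp(-3*t)]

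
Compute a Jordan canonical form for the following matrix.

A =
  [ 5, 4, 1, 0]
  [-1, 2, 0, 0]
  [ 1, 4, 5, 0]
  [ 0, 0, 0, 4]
J_3(4) ⊕ J_1(4)

The characteristic polynomial is
  det(x·I − A) = x^4 - 16*x^3 + 96*x^2 - 256*x + 256 = (x - 4)^4

Eigenvalues and multiplicities (the geometric multiplicity of λ is n − rank(A − λI), which equals the number of Jordan blocks for λ):
  λ = 4: algebraic multiplicity = 4, geometric multiplicity = 2

Determining the block sizes for each eigenvalue:
  λ = 4: with am = 4 and gm = 2, the partition is not yet determined (e.g. several partitions of 4 into 2 parts exist). Let N = A − (4)·I. Computing rank(N^1) = 2, rank(N^2) = 1, rank(N^3) = 0; the number of blocks of size ≥ j is rank(N^{j−1}) − rank(N^j), giving [2, 1, 1]. So we have 1 block(s) of size 3, 1 block(s) of size 1 → block sizes [3, 1]

Assembling the blocks gives a Jordan form
J =
  [4, 1, 0, 0]
  [0, 4, 1, 0]
  [0, 0, 4, 0]
  [0, 0, 0, 4]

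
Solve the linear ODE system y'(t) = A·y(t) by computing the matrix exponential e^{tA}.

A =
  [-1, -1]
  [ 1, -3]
e^{tA} =
  [t*exp(-2*t) + exp(-2*t), -t*exp(-2*t)]
  [t*exp(-2*t), -t*exp(-2*t) + exp(-2*t)]

Strategy: write A = P · J · P⁻¹ where J is a Jordan canonical form, so e^{tA} = P · e^{tJ} · P⁻¹, and e^{tJ} can be computed block-by-block.

A has Jordan form
J =
  [-2,  1]
  [ 0, -2]
(up to reordering of blocks).

Per-block formulas:
  For a 2×2 Jordan block J_2(-2): exp(t · J_2(-2)) = e^(-2t)·(I + t·N), where N is the 2×2 nilpotent shift.

After assembling e^{tJ} and conjugating by P, we get:

e^{tA} =
  [t*exp(-2*t) + exp(-2*t), -t*exp(-2*t)]
  [t*exp(-2*t), -t*exp(-2*t) + exp(-2*t)]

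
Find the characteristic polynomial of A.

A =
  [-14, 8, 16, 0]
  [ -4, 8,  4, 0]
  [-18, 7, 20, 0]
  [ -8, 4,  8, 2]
x^4 - 16*x^3 + 88*x^2 - 192*x + 144

Expanding det(x·I − A) (e.g. by cofactor expansion or by noting that A is similar to its Jordan form J, which has the same characteristic polynomial as A) gives
  χ_A(x) = x^4 - 16*x^3 + 88*x^2 - 192*x + 144
which factors as (x - 6)^2*(x - 2)^2. The eigenvalues (with algebraic multiplicities) are λ = 2 with multiplicity 2, λ = 6 with multiplicity 2.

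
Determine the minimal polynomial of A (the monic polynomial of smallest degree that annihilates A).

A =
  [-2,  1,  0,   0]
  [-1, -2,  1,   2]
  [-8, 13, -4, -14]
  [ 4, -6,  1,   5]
x^4 + 3*x^3 - 6*x^2 - 28*x - 24

The characteristic polynomial is χ_A(x) = (x - 3)*(x + 2)^3, so the eigenvalues are known. The minimal polynomial is
  m_A(x) = Π_λ (x − λ)^{k_λ}
where k_λ is the size of the *largest* Jordan block for λ (equivalently, the smallest k with (A − λI)^k v = 0 for every generalised eigenvector v of λ).

  λ = -2: largest Jordan block has size 3, contributing (x + 2)^3
  λ = 3: largest Jordan block has size 1, contributing (x − 3)

So m_A(x) = (x - 3)*(x + 2)^3 = x^4 + 3*x^3 - 6*x^2 - 28*x - 24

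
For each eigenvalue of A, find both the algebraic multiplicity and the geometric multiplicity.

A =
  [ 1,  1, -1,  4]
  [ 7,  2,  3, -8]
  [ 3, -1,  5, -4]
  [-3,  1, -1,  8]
λ = 4: alg = 4, geom = 2

Step 1 — factor the characteristic polynomial to read off the algebraic multiplicities:
  χ_A(x) = (x - 4)^4

Step 2 — compute geometric multiplicities via the rank-nullity identity g(λ) = n − rank(A − λI):
  rank(A − (4)·I) = 2, so dim ker(A − (4)·I) = n − 2 = 2

Summary:
  λ = 4: algebraic multiplicity = 4, geometric multiplicity = 2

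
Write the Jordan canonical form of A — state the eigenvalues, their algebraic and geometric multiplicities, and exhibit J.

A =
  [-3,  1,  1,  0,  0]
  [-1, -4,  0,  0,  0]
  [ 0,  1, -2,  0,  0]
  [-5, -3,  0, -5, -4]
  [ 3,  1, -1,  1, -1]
J_3(-3) ⊕ J_2(-3)

The characteristic polynomial is
  det(x·I − A) = x^5 + 15*x^4 + 90*x^3 + 270*x^2 + 405*x + 243 = (x + 3)^5

Eigenvalues and multiplicities (the geometric multiplicity of λ is n − rank(A − λI), which equals the number of Jordan blocks for λ):
  λ = -3: algebraic multiplicity = 5, geometric multiplicity = 2

Determining the block sizes for each eigenvalue:
  λ = -3: with am = 5 and gm = 2, the partition is not yet determined (e.g. several partitions of 5 into 2 parts exist). Let N = A − (-3)·I. Computing rank(N^1) = 3, rank(N^2) = 1, rank(N^3) = 0; the number of blocks of size ≥ j is rank(N^{j−1}) − rank(N^j), giving [2, 2, 1]. So we have 1 block(s) of size 3, 1 block(s) of size 2 → block sizes [3, 2]

Assembling the blocks gives a Jordan form
J =
  [-3,  1,  0,  0,  0]
  [ 0, -3,  1,  0,  0]
  [ 0,  0, -3,  0,  0]
  [ 0,  0,  0, -3,  1]
  [ 0,  0,  0,  0, -3]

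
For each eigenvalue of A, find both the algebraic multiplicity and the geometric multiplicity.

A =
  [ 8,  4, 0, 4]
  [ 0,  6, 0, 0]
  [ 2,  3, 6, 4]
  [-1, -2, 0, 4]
λ = 6: alg = 4, geom = 2

Step 1 — factor the characteristic polynomial to read off the algebraic multiplicities:
  χ_A(x) = (x - 6)^4

Step 2 — compute geometric multiplicities via the rank-nullity identity g(λ) = n − rank(A − λI):
  rank(A − (6)·I) = 2, so dim ker(A − (6)·I) = n − 2 = 2

Summary:
  λ = 6: algebraic multiplicity = 4, geometric multiplicity = 2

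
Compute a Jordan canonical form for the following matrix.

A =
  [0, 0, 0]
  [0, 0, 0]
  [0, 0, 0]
J_1(0) ⊕ J_1(0) ⊕ J_1(0)

The characteristic polynomial is
  det(x·I − A) = x^3

Eigenvalues and multiplicities (the geometric multiplicity of λ is n − rank(A − λI), which equals the number of Jordan blocks for λ):
  λ = 0: algebraic multiplicity = 3, geometric multiplicity = 3

Determining the block sizes for each eigenvalue:
  λ = 0: gm = am = 3, so every block has size 1 → block sizes [1, 1, 1]

Assembling the blocks gives a Jordan form
J =
  [0, 0, 0]
  [0, 0, 0]
  [0, 0, 0]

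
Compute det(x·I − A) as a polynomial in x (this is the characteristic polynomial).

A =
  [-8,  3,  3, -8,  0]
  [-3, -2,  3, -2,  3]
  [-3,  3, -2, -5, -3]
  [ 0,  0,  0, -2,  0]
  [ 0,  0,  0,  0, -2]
x^5 + 16*x^4 + 97*x^3 + 278*x^2 + 380*x + 200

Expanding det(x·I − A) (e.g. by cofactor expansion or by noting that A is similar to its Jordan form J, which has the same characteristic polynomial as A) gives
  χ_A(x) = x^5 + 16*x^4 + 97*x^3 + 278*x^2 + 380*x + 200
which factors as (x + 2)^3*(x + 5)^2. The eigenvalues (with algebraic multiplicities) are λ = -5 with multiplicity 2, λ = -2 with multiplicity 3.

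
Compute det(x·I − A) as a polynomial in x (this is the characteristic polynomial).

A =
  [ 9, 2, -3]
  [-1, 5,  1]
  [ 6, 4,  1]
x^3 - 15*x^2 + 75*x - 125

Expanding det(x·I − A) (e.g. by cofactor expansion or by noting that A is similar to its Jordan form J, which has the same characteristic polynomial as A) gives
  χ_A(x) = x^3 - 15*x^2 + 75*x - 125
which factors as (x - 5)^3. The eigenvalues (with algebraic multiplicities) are λ = 5 with multiplicity 3.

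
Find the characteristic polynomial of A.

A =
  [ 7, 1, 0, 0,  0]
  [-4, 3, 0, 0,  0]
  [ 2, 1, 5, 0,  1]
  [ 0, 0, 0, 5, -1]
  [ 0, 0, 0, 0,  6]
x^5 - 26*x^4 + 270*x^3 - 1400*x^2 + 3625*x - 3750

Expanding det(x·I − A) (e.g. by cofactor expansion or by noting that A is similar to its Jordan form J, which has the same characteristic polynomial as A) gives
  χ_A(x) = x^5 - 26*x^4 + 270*x^3 - 1400*x^2 + 3625*x - 3750
which factors as (x - 6)*(x - 5)^4. The eigenvalues (with algebraic multiplicities) are λ = 5 with multiplicity 4, λ = 6 with multiplicity 1.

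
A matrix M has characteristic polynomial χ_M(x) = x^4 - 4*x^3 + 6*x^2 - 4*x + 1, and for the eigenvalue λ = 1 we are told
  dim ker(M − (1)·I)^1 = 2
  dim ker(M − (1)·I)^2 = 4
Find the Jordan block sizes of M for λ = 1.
Block sizes for λ = 1: [2, 2]

From the dimensions of kernels of powers, the number of Jordan blocks of size at least j is d_j − d_{j−1} where d_j = dim ker(N^j) (with d_0 = 0). Computing the differences gives [2, 2].
The number of blocks of size exactly k is (#blocks of size ≥ k) − (#blocks of size ≥ k + 1), so the partition is: 2 block(s) of size 2.
In nonincreasing order the block sizes are [2, 2].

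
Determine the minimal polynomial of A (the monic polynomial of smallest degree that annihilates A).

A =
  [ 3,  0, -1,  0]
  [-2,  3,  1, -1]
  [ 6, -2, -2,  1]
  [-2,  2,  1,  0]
x^3 - 3*x^2 + 3*x - 1

The characteristic polynomial is χ_A(x) = (x - 1)^4, so the eigenvalues are known. The minimal polynomial is
  m_A(x) = Π_λ (x − λ)^{k_λ}
where k_λ is the size of the *largest* Jordan block for λ (equivalently, the smallest k with (A − λI)^k v = 0 for every generalised eigenvector v of λ).

  λ = 1: largest Jordan block has size 3, contributing (x − 1)^3

So m_A(x) = (x - 1)^3 = x^3 - 3*x^2 + 3*x - 1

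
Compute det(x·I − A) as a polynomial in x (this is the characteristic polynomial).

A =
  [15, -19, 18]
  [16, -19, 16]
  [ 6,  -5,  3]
x^3 + x^2 - 21*x - 45

Expanding det(x·I − A) (e.g. by cofactor expansion or by noting that A is similar to its Jordan form J, which has the same characteristic polynomial as A) gives
  χ_A(x) = x^3 + x^2 - 21*x - 45
which factors as (x - 5)*(x + 3)^2. The eigenvalues (with algebraic multiplicities) are λ = -3 with multiplicity 2, λ = 5 with multiplicity 1.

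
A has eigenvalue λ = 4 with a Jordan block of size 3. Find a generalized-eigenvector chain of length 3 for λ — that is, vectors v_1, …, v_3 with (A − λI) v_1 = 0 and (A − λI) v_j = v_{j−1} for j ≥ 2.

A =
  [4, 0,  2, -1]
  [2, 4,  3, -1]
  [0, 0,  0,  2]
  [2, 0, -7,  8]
A Jordan chain for λ = 4 of length 3:
v_1 = (-2, -2, 4, 8)ᵀ
v_2 = (0, 2, 0, 2)ᵀ
v_3 = (1, 0, 0, 0)ᵀ

Let N = A − (4)·I. We want v_3 with N^3 v_3 = 0 but N^2 v_3 ≠ 0; then v_{j-1} := N · v_j for j = 3, …, 2.

Pick v_3 = (1, 0, 0, 0)ᵀ.
Then v_2 = N · v_3 = (0, 2, 0, 2)ᵀ.
Then v_1 = N · v_2 = (-2, -2, 4, 8)ᵀ.

Sanity check: (A − (4)·I) v_1 = (0, 0, 0, 0)ᵀ = 0. ✓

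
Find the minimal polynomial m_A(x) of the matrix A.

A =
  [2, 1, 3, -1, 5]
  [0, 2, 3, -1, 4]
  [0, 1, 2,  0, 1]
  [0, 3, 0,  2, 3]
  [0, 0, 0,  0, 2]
x^3 - 6*x^2 + 12*x - 8

The characteristic polynomial is χ_A(x) = (x - 2)^5, so the eigenvalues are known. The minimal polynomial is
  m_A(x) = Π_λ (x − λ)^{k_λ}
where k_λ is the size of the *largest* Jordan block for λ (equivalently, the smallest k with (A − λI)^k v = 0 for every generalised eigenvector v of λ).

  λ = 2: largest Jordan block has size 3, contributing (x − 2)^3

So m_A(x) = (x - 2)^3 = x^3 - 6*x^2 + 12*x - 8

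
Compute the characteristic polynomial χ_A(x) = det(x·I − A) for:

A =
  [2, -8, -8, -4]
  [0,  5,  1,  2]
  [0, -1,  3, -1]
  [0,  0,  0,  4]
x^4 - 14*x^3 + 72*x^2 - 160*x + 128

Expanding det(x·I − A) (e.g. by cofactor expansion or by noting that A is similar to its Jordan form J, which has the same characteristic polynomial as A) gives
  χ_A(x) = x^4 - 14*x^3 + 72*x^2 - 160*x + 128
which factors as (x - 4)^3*(x - 2). The eigenvalues (with algebraic multiplicities) are λ = 2 with multiplicity 1, λ = 4 with multiplicity 3.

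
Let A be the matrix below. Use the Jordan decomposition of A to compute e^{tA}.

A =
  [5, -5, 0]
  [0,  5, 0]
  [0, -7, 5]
e^{tA} =
  [exp(5*t), -5*t*exp(5*t), 0]
  [0, exp(5*t), 0]
  [0, -7*t*exp(5*t), exp(5*t)]

Strategy: write A = P · J · P⁻¹ where J is a Jordan canonical form, so e^{tA} = P · e^{tJ} · P⁻¹, and e^{tJ} can be computed block-by-block.

A has Jordan form
J =
  [5, 1, 0]
  [0, 5, 0]
  [0, 0, 5]
(up to reordering of blocks).

Per-block formulas:
  For a 2×2 Jordan block J_2(5): exp(t · J_2(5)) = e^(5t)·(I + t·N), where N is the 2×2 nilpotent shift.
  For a 1×1 block at λ = 5: exp(t · [5]) = [e^(5t)].

After assembling e^{tJ} and conjugating by P, we get:

e^{tA} =
  [exp(5*t), -5*t*exp(5*t), 0]
  [0, exp(5*t), 0]
  [0, -7*t*exp(5*t), exp(5*t)]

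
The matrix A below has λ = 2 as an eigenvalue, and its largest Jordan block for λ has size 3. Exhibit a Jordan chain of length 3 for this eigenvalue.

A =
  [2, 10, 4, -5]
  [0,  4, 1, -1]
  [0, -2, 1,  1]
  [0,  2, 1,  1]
A Jordan chain for λ = 2 of length 3:
v_1 = (2, 0, 0, 0)ᵀ
v_2 = (10, 2, -2, 2)ᵀ
v_3 = (0, 1, 0, 0)ᵀ

Let N = A − (2)·I. We want v_3 with N^3 v_3 = 0 but N^2 v_3 ≠ 0; then v_{j-1} := N · v_j for j = 3, …, 2.

Pick v_3 = (0, 1, 0, 0)ᵀ.
Then v_2 = N · v_3 = (10, 2, -2, 2)ᵀ.
Then v_1 = N · v_2 = (2, 0, 0, 0)ᵀ.

Sanity check: (A − (2)·I) v_1 = (0, 0, 0, 0)ᵀ = 0. ✓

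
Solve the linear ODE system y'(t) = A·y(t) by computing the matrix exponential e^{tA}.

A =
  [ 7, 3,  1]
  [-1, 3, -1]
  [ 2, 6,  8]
e^{tA} =
  [t*exp(6*t) + exp(6*t), 3*t*exp(6*t), t*exp(6*t)]
  [-t*exp(6*t), -3*t*exp(6*t) + exp(6*t), -t*exp(6*t)]
  [2*t*exp(6*t), 6*t*exp(6*t), 2*t*exp(6*t) + exp(6*t)]

Strategy: write A = P · J · P⁻¹ where J is a Jordan canonical form, so e^{tA} = P · e^{tJ} · P⁻¹, and e^{tJ} can be computed block-by-block.

A has Jordan form
J =
  [6, 1, 0]
  [0, 6, 0]
  [0, 0, 6]
(up to reordering of blocks).

Per-block formulas:
  For a 2×2 Jordan block J_2(6): exp(t · J_2(6)) = e^(6t)·(I + t·N), where N is the 2×2 nilpotent shift.
  For a 1×1 block at λ = 6: exp(t · [6]) = [e^(6t)].

After assembling e^{tJ} and conjugating by P, we get:

e^{tA} =
  [t*exp(6*t) + exp(6*t), 3*t*exp(6*t), t*exp(6*t)]
  [-t*exp(6*t), -3*t*exp(6*t) + exp(6*t), -t*exp(6*t)]
  [2*t*exp(6*t), 6*t*exp(6*t), 2*t*exp(6*t) + exp(6*t)]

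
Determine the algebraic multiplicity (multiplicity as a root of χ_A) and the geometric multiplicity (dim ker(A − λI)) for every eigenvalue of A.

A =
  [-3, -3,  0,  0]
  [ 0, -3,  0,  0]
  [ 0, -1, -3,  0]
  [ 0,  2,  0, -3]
λ = -3: alg = 4, geom = 3

Step 1 — factor the characteristic polynomial to read off the algebraic multiplicities:
  χ_A(x) = (x + 3)^4

Step 2 — compute geometric multiplicities via the rank-nullity identity g(λ) = n − rank(A − λI):
  rank(A − (-3)·I) = 1, so dim ker(A − (-3)·I) = n − 1 = 3

Summary:
  λ = -3: algebraic multiplicity = 4, geometric multiplicity = 3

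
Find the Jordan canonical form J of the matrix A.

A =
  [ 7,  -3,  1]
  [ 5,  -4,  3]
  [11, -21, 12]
J_3(5)

The characteristic polynomial is
  det(x·I − A) = x^3 - 15*x^2 + 75*x - 125 = (x - 5)^3

Eigenvalues and multiplicities (the geometric multiplicity of λ is n − rank(A − λI), which equals the number of Jordan blocks for λ):
  λ = 5: algebraic multiplicity = 3, geometric multiplicity = 1

Determining the block sizes for each eigenvalue:
  λ = 5: one block (gm = 1), so the single block has size am = 3 → block sizes [3]

Assembling the blocks gives a Jordan form
J =
  [5, 1, 0]
  [0, 5, 1]
  [0, 0, 5]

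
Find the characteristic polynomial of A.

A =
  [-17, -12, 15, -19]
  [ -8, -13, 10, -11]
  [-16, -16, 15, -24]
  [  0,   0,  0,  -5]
x^4 + 20*x^3 + 150*x^2 + 500*x + 625

Expanding det(x·I − A) (e.g. by cofactor expansion or by noting that A is similar to its Jordan form J, which has the same characteristic polynomial as A) gives
  χ_A(x) = x^4 + 20*x^3 + 150*x^2 + 500*x + 625
which factors as (x + 5)^4. The eigenvalues (with algebraic multiplicities) are λ = -5 with multiplicity 4.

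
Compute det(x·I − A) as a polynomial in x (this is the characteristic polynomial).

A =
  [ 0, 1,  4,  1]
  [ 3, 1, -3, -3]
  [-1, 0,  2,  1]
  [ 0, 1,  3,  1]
x^4 - 4*x^3 + 6*x^2 - 4*x + 1

Expanding det(x·I − A) (e.g. by cofactor expansion or by noting that A is similar to its Jordan form J, which has the same characteristic polynomial as A) gives
  χ_A(x) = x^4 - 4*x^3 + 6*x^2 - 4*x + 1
which factors as (x - 1)^4. The eigenvalues (with algebraic multiplicities) are λ = 1 with multiplicity 4.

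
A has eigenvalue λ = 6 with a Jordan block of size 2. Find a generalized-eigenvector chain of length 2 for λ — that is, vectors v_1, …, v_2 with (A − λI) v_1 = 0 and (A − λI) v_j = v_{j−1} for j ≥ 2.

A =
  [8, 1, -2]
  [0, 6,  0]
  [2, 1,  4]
A Jordan chain for λ = 6 of length 2:
v_1 = (2, 0, 2)ᵀ
v_2 = (1, 0, 0)ᵀ

Let N = A − (6)·I. We want v_2 with N^2 v_2 = 0 but N^1 v_2 ≠ 0; then v_{j-1} := N · v_j for j = 2, …, 2.

Pick v_2 = (1, 0, 0)ᵀ.
Then v_1 = N · v_2 = (2, 0, 2)ᵀ.

Sanity check: (A − (6)·I) v_1 = (0, 0, 0)ᵀ = 0. ✓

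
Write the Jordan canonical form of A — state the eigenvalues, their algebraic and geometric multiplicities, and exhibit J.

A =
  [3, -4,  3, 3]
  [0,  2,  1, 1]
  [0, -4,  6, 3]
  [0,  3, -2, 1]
J_3(3) ⊕ J_1(3)

The characteristic polynomial is
  det(x·I − A) = x^4 - 12*x^3 + 54*x^2 - 108*x + 81 = (x - 3)^4

Eigenvalues and multiplicities (the geometric multiplicity of λ is n − rank(A − λI), which equals the number of Jordan blocks for λ):
  λ = 3: algebraic multiplicity = 4, geometric multiplicity = 2

Determining the block sizes for each eigenvalue:
  λ = 3: with am = 4 and gm = 2, the partition is not yet determined (e.g. several partitions of 4 into 2 parts exist). Let N = A − (3)·I. Computing rank(N^1) = 2, rank(N^2) = 1, rank(N^3) = 0; the number of blocks of size ≥ j is rank(N^{j−1}) − rank(N^j), giving [2, 1, 1]. So we have 1 block(s) of size 3, 1 block(s) of size 1 → block sizes [3, 1]

Assembling the blocks gives a Jordan form
J =
  [3, 1, 0, 0]
  [0, 3, 1, 0]
  [0, 0, 3, 0]
  [0, 0, 0, 3]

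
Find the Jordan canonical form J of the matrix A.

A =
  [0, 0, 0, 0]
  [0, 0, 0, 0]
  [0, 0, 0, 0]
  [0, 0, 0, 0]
J_1(0) ⊕ J_1(0) ⊕ J_1(0) ⊕ J_1(0)

The characteristic polynomial is
  det(x·I − A) = x^4

Eigenvalues and multiplicities (the geometric multiplicity of λ is n − rank(A − λI), which equals the number of Jordan blocks for λ):
  λ = 0: algebraic multiplicity = 4, geometric multiplicity = 4

Determining the block sizes for each eigenvalue:
  λ = 0: gm = am = 4, so every block has size 1 → block sizes [1, 1, 1, 1]

Assembling the blocks gives a Jordan form
J =
  [0, 0, 0, 0]
  [0, 0, 0, 0]
  [0, 0, 0, 0]
  [0, 0, 0, 0]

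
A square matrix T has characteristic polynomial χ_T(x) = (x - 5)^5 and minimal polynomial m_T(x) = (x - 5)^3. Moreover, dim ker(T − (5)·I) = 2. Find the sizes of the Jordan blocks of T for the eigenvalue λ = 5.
Block sizes for λ = 5: [3, 2]

Step 1 — from the characteristic polynomial, algebraic multiplicity of λ = 5 is 5. From dim ker(T − (5)·I) = 2, there are exactly 2 Jordan blocks for λ = 5.
Step 2 — from the minimal polynomial, the factor (x − 5)^3 tells us the largest block for λ = 5 has size 3.
Step 3 — with total size 5, 2 blocks, and largest block 3, the block sizes (in nonincreasing order) are [3, 2].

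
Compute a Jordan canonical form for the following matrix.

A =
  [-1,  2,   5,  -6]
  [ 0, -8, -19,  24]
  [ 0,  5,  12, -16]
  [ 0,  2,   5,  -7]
J_3(-1) ⊕ J_1(-1)

The characteristic polynomial is
  det(x·I − A) = x^4 + 4*x^3 + 6*x^2 + 4*x + 1 = (x + 1)^4

Eigenvalues and multiplicities (the geometric multiplicity of λ is n − rank(A − λI), which equals the number of Jordan blocks for λ):
  λ = -1: algebraic multiplicity = 4, geometric multiplicity = 2

Determining the block sizes for each eigenvalue:
  λ = -1: with am = 4 and gm = 2, the partition is not yet determined (e.g. several partitions of 4 into 2 parts exist). Let N = A − (-1)·I. Computing rank(N^1) = 2, rank(N^2) = 1, rank(N^3) = 0; the number of blocks of size ≥ j is rank(N^{j−1}) − rank(N^j), giving [2, 1, 1]. So we have 1 block(s) of size 3, 1 block(s) of size 1 → block sizes [3, 1]

Assembling the blocks gives a Jordan form
J =
  [-1,  1,  0,  0]
  [ 0, -1,  1,  0]
  [ 0,  0, -1,  0]
  [ 0,  0,  0, -1]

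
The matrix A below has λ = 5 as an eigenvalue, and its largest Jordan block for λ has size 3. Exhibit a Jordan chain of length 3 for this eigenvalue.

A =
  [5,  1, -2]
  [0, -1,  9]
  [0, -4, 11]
A Jordan chain for λ = 5 of length 3:
v_1 = (2, 0, 0)ᵀ
v_2 = (1, -6, -4)ᵀ
v_3 = (0, 1, 0)ᵀ

Let N = A − (5)·I. We want v_3 with N^3 v_3 = 0 but N^2 v_3 ≠ 0; then v_{j-1} := N · v_j for j = 3, …, 2.

Pick v_3 = (0, 1, 0)ᵀ.
Then v_2 = N · v_3 = (1, -6, -4)ᵀ.
Then v_1 = N · v_2 = (2, 0, 0)ᵀ.

Sanity check: (A − (5)·I) v_1 = (0, 0, 0)ᵀ = 0. ✓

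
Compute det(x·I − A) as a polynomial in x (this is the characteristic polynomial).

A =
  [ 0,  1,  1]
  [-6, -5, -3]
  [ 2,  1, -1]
x^3 + 6*x^2 + 12*x + 8

Expanding det(x·I − A) (e.g. by cofactor expansion or by noting that A is similar to its Jordan form J, which has the same characteristic polynomial as A) gives
  χ_A(x) = x^3 + 6*x^2 + 12*x + 8
which factors as (x + 2)^3. The eigenvalues (with algebraic multiplicities) are λ = -2 with multiplicity 3.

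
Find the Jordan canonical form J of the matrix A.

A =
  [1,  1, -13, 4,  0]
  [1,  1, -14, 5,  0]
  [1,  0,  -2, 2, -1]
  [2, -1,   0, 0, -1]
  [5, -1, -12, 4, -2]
J_2(-1) ⊕ J_2(-1) ⊕ J_1(2)

The characteristic polynomial is
  det(x·I − A) = x^5 + 2*x^4 - 2*x^3 - 8*x^2 - 7*x - 2 = (x - 2)*(x + 1)^4

Eigenvalues and multiplicities (the geometric multiplicity of λ is n − rank(A − λI), which equals the number of Jordan blocks for λ):
  λ = -1: algebraic multiplicity = 4, geometric multiplicity = 2
  λ = 2: algebraic multiplicity = 1, geometric multiplicity = 1

Determining the block sizes for each eigenvalue:
  λ = -1: with am = 4 and gm = 2, the partition is not yet determined (e.g. several partitions of 4 into 2 parts exist). Let N = A − (-1)·I. Computing rank(N^1) = 3, rank(N^2) = 1; the number of blocks of size ≥ j is rank(N^{j−1}) − rank(N^j), giving [2, 2]. So we have 2 block(s) of size 2 → block sizes [2, 2]
  λ = 2: one block (gm = 1), so the single block has size am = 1 → block sizes [1]

Assembling the blocks gives a Jordan form
J =
  [-1,  1,  0,  0, 0]
  [ 0, -1,  0,  0, 0]
  [ 0,  0, -1,  1, 0]
  [ 0,  0,  0, -1, 0]
  [ 0,  0,  0,  0, 2]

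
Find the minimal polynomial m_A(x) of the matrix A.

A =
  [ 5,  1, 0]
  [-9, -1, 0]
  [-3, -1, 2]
x^2 - 4*x + 4

The characteristic polynomial is χ_A(x) = (x - 2)^3, so the eigenvalues are known. The minimal polynomial is
  m_A(x) = Π_λ (x − λ)^{k_λ}
where k_λ is the size of the *largest* Jordan block for λ (equivalently, the smallest k with (A − λI)^k v = 0 for every generalised eigenvector v of λ).

  λ = 2: largest Jordan block has size 2, contributing (x − 2)^2

So m_A(x) = (x - 2)^2 = x^2 - 4*x + 4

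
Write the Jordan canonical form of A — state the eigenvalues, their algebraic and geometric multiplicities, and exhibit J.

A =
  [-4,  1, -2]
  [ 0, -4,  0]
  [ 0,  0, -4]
J_2(-4) ⊕ J_1(-4)

The characteristic polynomial is
  det(x·I − A) = x^3 + 12*x^2 + 48*x + 64 = (x + 4)^3

Eigenvalues and multiplicities (the geometric multiplicity of λ is n − rank(A − λI), which equals the number of Jordan blocks for λ):
  λ = -4: algebraic multiplicity = 3, geometric multiplicity = 2

Determining the block sizes for each eigenvalue:
  λ = -4: 2 blocks summing to 3 forces exactly one block of size 2 and the rest size 1 → block sizes [2, 1]

Assembling the blocks gives a Jordan form
J =
  [-4,  1,  0]
  [ 0, -4,  0]
  [ 0,  0, -4]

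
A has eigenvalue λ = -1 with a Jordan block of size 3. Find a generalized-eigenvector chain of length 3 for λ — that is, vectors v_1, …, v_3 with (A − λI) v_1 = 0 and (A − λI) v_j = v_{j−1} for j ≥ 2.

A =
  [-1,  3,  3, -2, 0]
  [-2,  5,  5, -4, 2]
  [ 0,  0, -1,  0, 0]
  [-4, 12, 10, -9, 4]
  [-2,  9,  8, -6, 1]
A Jordan chain for λ = -1 of length 3:
v_1 = (2, 0, 0, 0, 2)ᵀ
v_2 = (0, -2, 0, -4, -2)ᵀ
v_3 = (1, 0, 0, 0, 0)ᵀ

Let N = A − (-1)·I. We want v_3 with N^3 v_3 = 0 but N^2 v_3 ≠ 0; then v_{j-1} := N · v_j for j = 3, …, 2.

Pick v_3 = (1, 0, 0, 0, 0)ᵀ.
Then v_2 = N · v_3 = (0, -2, 0, -4, -2)ᵀ.
Then v_1 = N · v_2 = (2, 0, 0, 0, 2)ᵀ.

Sanity check: (A − (-1)·I) v_1 = (0, 0, 0, 0, 0)ᵀ = 0. ✓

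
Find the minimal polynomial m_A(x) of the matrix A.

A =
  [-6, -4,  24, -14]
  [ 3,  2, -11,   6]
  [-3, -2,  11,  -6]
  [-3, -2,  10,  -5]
x^2 - x

The characteristic polynomial is χ_A(x) = x^2*(x - 1)^2, so the eigenvalues are known. The minimal polynomial is
  m_A(x) = Π_λ (x − λ)^{k_λ}
where k_λ is the size of the *largest* Jordan block for λ (equivalently, the smallest k with (A − λI)^k v = 0 for every generalised eigenvector v of λ).

  λ = 0: largest Jordan block has size 1, contributing (x − 0)
  λ = 1: largest Jordan block has size 1, contributing (x − 1)

So m_A(x) = x*(x - 1) = x^2 - x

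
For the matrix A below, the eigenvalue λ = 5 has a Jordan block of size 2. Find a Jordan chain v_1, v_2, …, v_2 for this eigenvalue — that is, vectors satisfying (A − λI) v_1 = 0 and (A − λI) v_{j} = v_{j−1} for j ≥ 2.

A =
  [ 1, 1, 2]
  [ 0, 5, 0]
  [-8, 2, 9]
A Jordan chain for λ = 5 of length 2:
v_1 = (-4, 0, -8)ᵀ
v_2 = (1, 0, 0)ᵀ

Let N = A − (5)·I. We want v_2 with N^2 v_2 = 0 but N^1 v_2 ≠ 0; then v_{j-1} := N · v_j for j = 2, …, 2.

Pick v_2 = (1, 0, 0)ᵀ.
Then v_1 = N · v_2 = (-4, 0, -8)ᵀ.

Sanity check: (A − (5)·I) v_1 = (0, 0, 0)ᵀ = 0. ✓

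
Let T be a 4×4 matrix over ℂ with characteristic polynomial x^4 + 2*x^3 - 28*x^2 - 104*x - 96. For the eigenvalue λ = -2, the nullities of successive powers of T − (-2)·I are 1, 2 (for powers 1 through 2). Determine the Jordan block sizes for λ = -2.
Block sizes for λ = -2: [2]

From the dimensions of kernels of powers, the number of Jordan blocks of size at least j is d_j − d_{j−1} where d_j = dim ker(N^j) (with d_0 = 0). Computing the differences gives [1, 1].
The number of blocks of size exactly k is (#blocks of size ≥ k) − (#blocks of size ≥ k + 1), so the partition is: 1 block(s) of size 2.
In nonincreasing order the block sizes are [2].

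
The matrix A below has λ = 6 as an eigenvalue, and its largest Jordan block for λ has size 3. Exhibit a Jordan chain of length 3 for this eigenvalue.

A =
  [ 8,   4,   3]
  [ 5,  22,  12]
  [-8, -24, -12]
A Jordan chain for λ = 6 of length 3:
v_1 = (0, -6, 8)ᵀ
v_2 = (2, 5, -8)ᵀ
v_3 = (1, 0, 0)ᵀ

Let N = A − (6)·I. We want v_3 with N^3 v_3 = 0 but N^2 v_3 ≠ 0; then v_{j-1} := N · v_j for j = 3, …, 2.

Pick v_3 = (1, 0, 0)ᵀ.
Then v_2 = N · v_3 = (2, 5, -8)ᵀ.
Then v_1 = N · v_2 = (0, -6, 8)ᵀ.

Sanity check: (A − (6)·I) v_1 = (0, 0, 0)ᵀ = 0. ✓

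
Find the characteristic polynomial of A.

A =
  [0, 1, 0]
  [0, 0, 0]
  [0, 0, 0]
x^3

Expanding det(x·I − A) (e.g. by cofactor expansion or by noting that A is similar to its Jordan form J, which has the same characteristic polynomial as A) gives
  χ_A(x) = x^3
which factors as x^3. The eigenvalues (with algebraic multiplicities) are λ = 0 with multiplicity 3.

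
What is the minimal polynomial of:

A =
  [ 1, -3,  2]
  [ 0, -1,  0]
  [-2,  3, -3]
x^2 + 2*x + 1

The characteristic polynomial is χ_A(x) = (x + 1)^3, so the eigenvalues are known. The minimal polynomial is
  m_A(x) = Π_λ (x − λ)^{k_λ}
where k_λ is the size of the *largest* Jordan block for λ (equivalently, the smallest k with (A − λI)^k v = 0 for every generalised eigenvector v of λ).

  λ = -1: largest Jordan block has size 2, contributing (x + 1)^2

So m_A(x) = (x + 1)^2 = x^2 + 2*x + 1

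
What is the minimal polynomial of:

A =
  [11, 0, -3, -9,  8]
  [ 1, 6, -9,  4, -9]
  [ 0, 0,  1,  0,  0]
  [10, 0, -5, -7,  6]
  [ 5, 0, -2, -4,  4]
x^5 - 15*x^4 + 75*x^3 - 145*x^2 + 120*x - 36

The characteristic polynomial is χ_A(x) = (x - 6)^2*(x - 1)^3, so the eigenvalues are known. The minimal polynomial is
  m_A(x) = Π_λ (x − λ)^{k_λ}
where k_λ is the size of the *largest* Jordan block for λ (equivalently, the smallest k with (A − λI)^k v = 0 for every generalised eigenvector v of λ).

  λ = 1: largest Jordan block has size 3, contributing (x − 1)^3
  λ = 6: largest Jordan block has size 2, contributing (x − 6)^2

So m_A(x) = (x - 6)^2*(x - 1)^3 = x^5 - 15*x^4 + 75*x^3 - 145*x^2 + 120*x - 36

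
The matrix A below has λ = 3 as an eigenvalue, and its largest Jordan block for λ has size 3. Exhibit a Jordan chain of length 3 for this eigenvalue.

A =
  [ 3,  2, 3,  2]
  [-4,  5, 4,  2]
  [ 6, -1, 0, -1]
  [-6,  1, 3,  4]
A Jordan chain for λ = 3 of length 3:
v_1 = (-2, 4, -8, 8)ᵀ
v_2 = (0, -4, 6, -6)ᵀ
v_3 = (1, 0, 0, 0)ᵀ

Let N = A − (3)·I. We want v_3 with N^3 v_3 = 0 but N^2 v_3 ≠ 0; then v_{j-1} := N · v_j for j = 3, …, 2.

Pick v_3 = (1, 0, 0, 0)ᵀ.
Then v_2 = N · v_3 = (0, -4, 6, -6)ᵀ.
Then v_1 = N · v_2 = (-2, 4, -8, 8)ᵀ.

Sanity check: (A − (3)·I) v_1 = (0, 0, 0, 0)ᵀ = 0. ✓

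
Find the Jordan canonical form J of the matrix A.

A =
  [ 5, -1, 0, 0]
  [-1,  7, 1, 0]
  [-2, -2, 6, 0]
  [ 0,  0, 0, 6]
J_3(6) ⊕ J_1(6)

The characteristic polynomial is
  det(x·I − A) = x^4 - 24*x^3 + 216*x^2 - 864*x + 1296 = (x - 6)^4

Eigenvalues and multiplicities (the geometric multiplicity of λ is n − rank(A − λI), which equals the number of Jordan blocks for λ):
  λ = 6: algebraic multiplicity = 4, geometric multiplicity = 2

Determining the block sizes for each eigenvalue:
  λ = 6: with am = 4 and gm = 2, the partition is not yet determined (e.g. several partitions of 4 into 2 parts exist). Let N = A − (6)·I. Computing rank(N^1) = 2, rank(N^2) = 1, rank(N^3) = 0; the number of blocks of size ≥ j is rank(N^{j−1}) − rank(N^j), giving [2, 1, 1]. So we have 1 block(s) of size 3, 1 block(s) of size 1 → block sizes [3, 1]

Assembling the blocks gives a Jordan form
J =
  [6, 1, 0, 0]
  [0, 6, 1, 0]
  [0, 0, 6, 0]
  [0, 0, 0, 6]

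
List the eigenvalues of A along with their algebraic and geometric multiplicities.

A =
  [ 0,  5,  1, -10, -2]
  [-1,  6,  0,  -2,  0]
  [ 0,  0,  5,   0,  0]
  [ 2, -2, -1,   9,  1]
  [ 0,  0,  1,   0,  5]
λ = 5: alg = 5, geom = 2

Step 1 — factor the characteristic polynomial to read off the algebraic multiplicities:
  χ_A(x) = (x - 5)^5

Step 2 — compute geometric multiplicities via the rank-nullity identity g(λ) = n − rank(A − λI):
  rank(A − (5)·I) = 3, so dim ker(A − (5)·I) = n − 3 = 2

Summary:
  λ = 5: algebraic multiplicity = 5, geometric multiplicity = 2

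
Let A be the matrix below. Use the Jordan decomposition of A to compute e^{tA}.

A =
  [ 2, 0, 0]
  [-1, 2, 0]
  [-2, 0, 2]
e^{tA} =
  [exp(2*t), 0, 0]
  [-t*exp(2*t), exp(2*t), 0]
  [-2*t*exp(2*t), 0, exp(2*t)]

Strategy: write A = P · J · P⁻¹ where J is a Jordan canonical form, so e^{tA} = P · e^{tJ} · P⁻¹, and e^{tJ} can be computed block-by-block.

A has Jordan form
J =
  [2, 1, 0]
  [0, 2, 0]
  [0, 0, 2]
(up to reordering of blocks).

Per-block formulas:
  For a 1×1 block at λ = 2: exp(t · [2]) = [e^(2t)].
  For a 2×2 Jordan block J_2(2): exp(t · J_2(2)) = e^(2t)·(I + t·N), where N is the 2×2 nilpotent shift.

After assembling e^{tJ} and conjugating by P, we get:

e^{tA} =
  [exp(2*t), 0, 0]
  [-t*exp(2*t), exp(2*t), 0]
  [-2*t*exp(2*t), 0, exp(2*t)]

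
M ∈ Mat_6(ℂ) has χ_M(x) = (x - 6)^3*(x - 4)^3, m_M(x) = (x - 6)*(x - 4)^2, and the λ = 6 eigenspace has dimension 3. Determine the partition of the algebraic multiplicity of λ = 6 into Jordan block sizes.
Block sizes for λ = 6: [1, 1, 1]

Step 1 — from the characteristic polynomial, algebraic multiplicity of λ = 6 is 3. From dim ker(M − (6)·I) = 3, there are exactly 3 Jordan blocks for λ = 6.
Step 2 — from the minimal polynomial, the factor (x − 6) tells us the largest block for λ = 6 has size 1.
Step 3 — with total size 3, 3 blocks, and largest block 1, the block sizes (in nonincreasing order) are [1, 1, 1].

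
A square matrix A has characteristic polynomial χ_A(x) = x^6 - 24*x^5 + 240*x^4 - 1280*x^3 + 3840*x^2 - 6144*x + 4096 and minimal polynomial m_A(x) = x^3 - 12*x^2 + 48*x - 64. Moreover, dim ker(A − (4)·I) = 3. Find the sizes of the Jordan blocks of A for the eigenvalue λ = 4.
Block sizes for λ = 4: [3, 2, 1]

Step 1 — from the characteristic polynomial, algebraic multiplicity of λ = 4 is 6. From dim ker(A − (4)·I) = 3, there are exactly 3 Jordan blocks for λ = 4.
Step 2 — from the minimal polynomial, the factor (x − 4)^3 tells us the largest block for λ = 4 has size 3.
Step 3 — with total size 6, 3 blocks, and largest block 3, the block sizes (in nonincreasing order) are [3, 2, 1].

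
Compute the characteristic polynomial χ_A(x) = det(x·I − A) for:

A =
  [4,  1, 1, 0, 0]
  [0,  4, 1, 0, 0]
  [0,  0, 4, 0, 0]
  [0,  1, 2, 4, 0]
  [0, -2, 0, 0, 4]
x^5 - 20*x^4 + 160*x^3 - 640*x^2 + 1280*x - 1024

Expanding det(x·I − A) (e.g. by cofactor expansion or by noting that A is similar to its Jordan form J, which has the same characteristic polynomial as A) gives
  χ_A(x) = x^5 - 20*x^4 + 160*x^3 - 640*x^2 + 1280*x - 1024
which factors as (x - 4)^5. The eigenvalues (with algebraic multiplicities) are λ = 4 with multiplicity 5.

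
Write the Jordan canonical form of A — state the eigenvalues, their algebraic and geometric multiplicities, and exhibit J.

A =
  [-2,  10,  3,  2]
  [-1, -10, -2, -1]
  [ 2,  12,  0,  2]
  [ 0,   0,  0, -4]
J_3(-4) ⊕ J_1(-4)

The characteristic polynomial is
  det(x·I − A) = x^4 + 16*x^3 + 96*x^2 + 256*x + 256 = (x + 4)^4

Eigenvalues and multiplicities (the geometric multiplicity of λ is n − rank(A − λI), which equals the number of Jordan blocks for λ):
  λ = -4: algebraic multiplicity = 4, geometric multiplicity = 2

Determining the block sizes for each eigenvalue:
  λ = -4: with am = 4 and gm = 2, the partition is not yet determined (e.g. several partitions of 4 into 2 parts exist). Let N = A − (-4)·I. Computing rank(N^1) = 2, rank(N^2) = 1, rank(N^3) = 0; the number of blocks of size ≥ j is rank(N^{j−1}) − rank(N^j), giving [2, 1, 1]. So we have 1 block(s) of size 3, 1 block(s) of size 1 → block sizes [3, 1]

Assembling the blocks gives a Jordan form
J =
  [-4,  1,  0,  0]
  [ 0, -4,  1,  0]
  [ 0,  0, -4,  0]
  [ 0,  0,  0, -4]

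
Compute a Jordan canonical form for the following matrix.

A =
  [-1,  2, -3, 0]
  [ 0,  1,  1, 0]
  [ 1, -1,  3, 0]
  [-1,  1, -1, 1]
J_3(1) ⊕ J_1(1)

The characteristic polynomial is
  det(x·I − A) = x^4 - 4*x^3 + 6*x^2 - 4*x + 1 = (x - 1)^4

Eigenvalues and multiplicities (the geometric multiplicity of λ is n − rank(A − λI), which equals the number of Jordan blocks for λ):
  λ = 1: algebraic multiplicity = 4, geometric multiplicity = 2

Determining the block sizes for each eigenvalue:
  λ = 1: with am = 4 and gm = 2, the partition is not yet determined (e.g. several partitions of 4 into 2 parts exist). Let N = A − (1)·I. Computing rank(N^1) = 2, rank(N^2) = 1, rank(N^3) = 0; the number of blocks of size ≥ j is rank(N^{j−1}) − rank(N^j), giving [2, 1, 1]. So we have 1 block(s) of size 3, 1 block(s) of size 1 → block sizes [3, 1]

Assembling the blocks gives a Jordan form
J =
  [1, 1, 0, 0]
  [0, 1, 1, 0]
  [0, 0, 1, 0]
  [0, 0, 0, 1]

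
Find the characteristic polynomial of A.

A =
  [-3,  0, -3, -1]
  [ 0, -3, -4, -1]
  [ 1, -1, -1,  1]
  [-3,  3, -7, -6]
x^4 + 13*x^3 + 63*x^2 + 135*x + 108

Expanding det(x·I − A) (e.g. by cofactor expansion or by noting that A is similar to its Jordan form J, which has the same characteristic polynomial as A) gives
  χ_A(x) = x^4 + 13*x^3 + 63*x^2 + 135*x + 108
which factors as (x + 3)^3*(x + 4). The eigenvalues (with algebraic multiplicities) are λ = -4 with multiplicity 1, λ = -3 with multiplicity 3.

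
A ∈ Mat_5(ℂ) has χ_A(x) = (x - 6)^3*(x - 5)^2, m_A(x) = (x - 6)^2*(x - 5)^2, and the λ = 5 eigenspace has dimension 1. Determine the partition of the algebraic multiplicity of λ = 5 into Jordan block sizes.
Block sizes for λ = 5: [2]

Step 1 — from the characteristic polynomial, algebraic multiplicity of λ = 5 is 2. From dim ker(A − (5)·I) = 1, there are exactly 1 Jordan blocks for λ = 5.
Step 2 — from the minimal polynomial, the factor (x − 5)^2 tells us the largest block for λ = 5 has size 2.
Step 3 — with total size 2, 1 blocks, and largest block 2, the block sizes (in nonincreasing order) are [2].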